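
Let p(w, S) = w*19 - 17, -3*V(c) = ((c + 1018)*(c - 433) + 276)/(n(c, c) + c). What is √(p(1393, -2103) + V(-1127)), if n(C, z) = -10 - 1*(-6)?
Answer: √3766446398/377 ≈ 162.79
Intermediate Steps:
n(C, z) = -4 (n(C, z) = -10 + 6 = -4)
V(c) = -(276 + (-433 + c)*(1018 + c))/(3*(-4 + c)) (V(c) = -((c + 1018)*(c - 433) + 276)/(3*(-4 + c)) = -((1018 + c)*(-433 + c) + 276)/(3*(-4 + c)) = -((-433 + c)*(1018 + c) + 276)/(3*(-4 + c)) = -(276 + (-433 + c)*(1018 + c))/(3*(-4 + c)))
p(w, S) = -17 + 19*w (p(w, S) = 19*w - 17 = -17 + 19*w)
√(p(1393, -2103) + V(-1127)) = √((-17 + 19*1393) + (440518 - 1*(-1127)² - 585*(-1127))/(3*(-4 - 1127))) = √((-17 + 26467) + (⅓)*(440518 - 1*1270129 + 659295)/(-1131)) = √(26450 + (⅓)*(-1/1131)*(440518 - 1270129 + 659295)) = √(26450 + (⅓)*(-1/1131)*(-170316)) = √(26450 + 18924/377) = √(9990574/377) = √3766446398/377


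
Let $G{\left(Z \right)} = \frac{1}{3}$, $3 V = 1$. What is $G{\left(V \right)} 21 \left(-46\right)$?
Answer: $-322$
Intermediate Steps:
$V = \frac{1}{3}$ ($V = \frac{1}{3} \cdot 1 = \frac{1}{3} \approx 0.33333$)
$G{\left(Z \right)} = \frac{1}{3}$
$G{\left(V \right)} 21 \left(-46\right) = \frac{1}{3} \cdot 21 \left(-46\right) = 7 \left(-46\right) = -322$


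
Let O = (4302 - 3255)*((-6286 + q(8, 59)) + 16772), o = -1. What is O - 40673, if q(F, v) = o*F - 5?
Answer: 10924558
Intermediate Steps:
q(F, v) = -5 - F (q(F, v) = -F - 5 = -5 - F)
O = 10965231 (O = (4302 - 3255)*((-6286 + (-5 - 1*8)) + 16772) = 1047*((-6286 + (-5 - 8)) + 16772) = 1047*((-6286 - 13) + 16772) = 1047*(-6299 + 16772) = 1047*10473 = 10965231)
O - 40673 = 10965231 - 40673 = 10924558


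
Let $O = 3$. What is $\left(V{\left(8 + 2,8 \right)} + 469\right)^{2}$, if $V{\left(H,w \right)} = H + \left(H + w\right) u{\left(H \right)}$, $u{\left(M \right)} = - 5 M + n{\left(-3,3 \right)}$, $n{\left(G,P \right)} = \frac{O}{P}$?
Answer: $162409$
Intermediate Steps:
$n{\left(G,P \right)} = \frac{3}{P}$
$u{\left(M \right)} = 1 - 5 M$ ($u{\left(M \right)} = - 5 M + \frac{3}{3} = - 5 M + 3 \cdot \frac{1}{3} = - 5 M + 1 = 1 - 5 M$)
$V{\left(H,w \right)} = H + \left(1 - 5 H\right) \left(H + w\right)$ ($V{\left(H,w \right)} = H + \left(H + w\right) \left(1 - 5 H\right) = H + \left(1 - 5 H\right) \left(H + w\right)$)
$\left(V{\left(8 + 2,8 \right)} + 469\right)^{2} = \left(\left(\left(8 + 2\right) - \left(8 + 2\right) \left(-1 + 5 \left(8 + 2\right)\right) - 8 \left(-1 + 5 \left(8 + 2\right)\right)\right) + 469\right)^{2} = \left(\left(10 - 10 \left(-1 + 5 \cdot 10\right) - 8 \left(-1 + 5 \cdot 10\right)\right) + 469\right)^{2} = \left(\left(10 - 10 \left(-1 + 50\right) - 8 \left(-1 + 50\right)\right) + 469\right)^{2} = \left(\left(10 - 10 \cdot 49 - 8 \cdot 49\right) + 469\right)^{2} = \left(\left(10 - 490 - 392\right) + 469\right)^{2} = \left(-872 + 469\right)^{2} = \left(-403\right)^{2} = 162409$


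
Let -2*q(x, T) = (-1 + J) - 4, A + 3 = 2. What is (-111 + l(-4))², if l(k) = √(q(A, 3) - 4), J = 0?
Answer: (222 - I*√6)²/4 ≈ 12320.0 - 271.89*I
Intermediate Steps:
A = -1 (A = -3 + 2 = -1)
q(x, T) = 5/2 (q(x, T) = -((-1 + 0) - 4)/2 = -(-1 - 4)/2 = -½*(-5) = 5/2)
l(k) = I*√6/2 (l(k) = √(5/2 - 4) = √(-3/2) = I*√6/2)
(-111 + l(-4))² = (-111 + I*√6/2)²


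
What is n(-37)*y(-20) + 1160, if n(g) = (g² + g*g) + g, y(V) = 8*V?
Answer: -431000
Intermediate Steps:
n(g) = g + 2*g² (n(g) = (g² + g²) + g = 2*g² + g = g + 2*g²)
n(-37)*y(-20) + 1160 = (-37*(1 + 2*(-37)))*(8*(-20)) + 1160 = -37*(1 - 74)*(-160) + 1160 = -37*(-73)*(-160) + 1160 = 2701*(-160) + 1160 = -432160 + 1160 = -431000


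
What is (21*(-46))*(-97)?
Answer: 93702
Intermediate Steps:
(21*(-46))*(-97) = -966*(-97) = 93702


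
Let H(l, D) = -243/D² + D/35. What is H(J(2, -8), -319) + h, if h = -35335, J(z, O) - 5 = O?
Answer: -125882842989/3561635 ≈ -35344.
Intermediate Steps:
J(z, O) = 5 + O
H(l, D) = -243/D² + D/35 (H(l, D) = -243/D² + D*(1/35) = -243/D² + D/35)
H(J(2, -8), -319) + h = (-243/(-319)² + (1/35)*(-319)) - 35335 = (-243*1/101761 - 319/35) - 35335 = (-243/101761 - 319/35) - 35335 = -32470264/3561635 - 35335 = -125882842989/3561635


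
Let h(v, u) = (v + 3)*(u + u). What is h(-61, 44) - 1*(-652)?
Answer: -4452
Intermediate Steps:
h(v, u) = 2*u*(3 + v) (h(v, u) = (3 + v)*(2*u) = 2*u*(3 + v))
h(-61, 44) - 1*(-652) = 2*44*(3 - 61) - 1*(-652) = 2*44*(-58) + 652 = -5104 + 652 = -4452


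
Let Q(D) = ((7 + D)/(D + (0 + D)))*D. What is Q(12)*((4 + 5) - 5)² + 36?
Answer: 188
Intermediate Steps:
Q(D) = 7/2 + D/2 (Q(D) = ((7 + D)/(D + D))*D = ((7 + D)/((2*D)))*D = ((7 + D)*(1/(2*D)))*D = ((7 + D)/(2*D))*D = 7/2 + D/2)
Q(12)*((4 + 5) - 5)² + 36 = (7/2 + (½)*12)*((4 + 5) - 5)² + 36 = (7/2 + 6)*(9 - 5)² + 36 = (19/2)*4² + 36 = (19/2)*16 + 36 = 152 + 36 = 188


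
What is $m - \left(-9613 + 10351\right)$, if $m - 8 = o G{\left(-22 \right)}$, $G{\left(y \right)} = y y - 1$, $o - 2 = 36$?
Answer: $17624$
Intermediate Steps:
$o = 38$ ($o = 2 + 36 = 38$)
$G{\left(y \right)} = -1 + y^{2}$ ($G{\left(y \right)} = y^{2} - 1 = -1 + y^{2}$)
$m = 18362$ ($m = 8 + 38 \left(-1 + \left(-22\right)^{2}\right) = 8 + 38 \left(-1 + 484\right) = 8 + 38 \cdot 483 = 8 + 18354 = 18362$)
$m - \left(-9613 + 10351\right) = 18362 - \left(-9613 + 10351\right) = 18362 - 738 = 17624$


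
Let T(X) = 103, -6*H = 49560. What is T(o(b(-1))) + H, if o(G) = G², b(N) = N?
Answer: -8157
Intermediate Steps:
H = -8260 (H = -⅙*49560 = -8260)
T(o(b(-1))) + H = 103 - 8260 = -8157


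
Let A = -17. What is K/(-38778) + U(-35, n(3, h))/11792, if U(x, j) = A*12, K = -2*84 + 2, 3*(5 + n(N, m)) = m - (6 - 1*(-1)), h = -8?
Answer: -744155/57158772 ≈ -0.013019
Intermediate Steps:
n(N, m) = -22/3 + m/3 (n(N, m) = -5 + (m - (6 - 1*(-1)))/3 = -5 + (m - (6 + 1))/3 = -5 + (m - 1*7)/3 = -5 + (m - 7)/3 = -5 + (-7 + m)/3 = -5 + (-7/3 + m/3) = -22/3 + m/3)
K = -166 (K = -168 + 2 = -166)
U(x, j) = -204 (U(x, j) = -17*12 = -204)
K/(-38778) + U(-35, n(3, h))/11792 = -166/(-38778) - 204/11792 = -166*(-1/38778) - 204*1/11792 = 83/19389 - 51/2948 = -744155/57158772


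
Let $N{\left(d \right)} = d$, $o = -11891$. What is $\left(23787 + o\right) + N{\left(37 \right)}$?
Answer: $11933$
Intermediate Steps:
$\left(23787 + o\right) + N{\left(37 \right)} = \left(23787 - 11891\right) + 37 = 11896 + 37 = 11933$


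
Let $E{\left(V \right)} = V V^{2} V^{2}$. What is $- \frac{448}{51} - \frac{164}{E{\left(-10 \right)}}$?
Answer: $- \frac{11197909}{1275000} \approx -8.7827$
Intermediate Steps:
$E{\left(V \right)} = V^{5}$ ($E{\left(V \right)} = V^{3} V^{2} = V^{5}$)
$- \frac{448}{51} - \frac{164}{E{\left(-10 \right)}} = - \frac{448}{51} - \frac{164}{\left(-10\right)^{5}} = \left(-448\right) \frac{1}{51} - \frac{164}{-100000} = - \frac{448}{51} - - \frac{41}{25000} = - \frac{448}{51} + \frac{41}{25000} = - \frac{11197909}{1275000}$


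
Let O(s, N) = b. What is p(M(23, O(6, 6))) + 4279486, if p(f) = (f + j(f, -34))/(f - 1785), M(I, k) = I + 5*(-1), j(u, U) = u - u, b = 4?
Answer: 2520617248/589 ≈ 4.2795e+6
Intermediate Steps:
j(u, U) = 0
O(s, N) = 4
M(I, k) = -5 + I (M(I, k) = I - 5 = -5 + I)
p(f) = f/(-1785 + f) (p(f) = (f + 0)/(f - 1785) = f/(-1785 + f))
p(M(23, O(6, 6))) + 4279486 = (-5 + 23)/(-1785 + (-5 + 23)) + 4279486 = 18/(-1785 + 18) + 4279486 = 18/(-1767) + 4279486 = 18*(-1/1767) + 4279486 = -6/589 + 4279486 = 2520617248/589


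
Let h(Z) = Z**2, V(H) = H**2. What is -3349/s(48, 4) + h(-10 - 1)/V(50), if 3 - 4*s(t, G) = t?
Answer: 6699089/22500 ≈ 297.74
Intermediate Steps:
s(t, G) = 3/4 - t/4
-3349/s(48, 4) + h(-10 - 1)/V(50) = -3349/(3/4 - 1/4*48) + (-10 - 1)**2/(50**2) = -3349/(3/4 - 12) + (-11)**2/2500 = -3349/(-45/4) + 121*(1/2500) = -3349*(-4/45) + 121/2500 = 13396/45 + 121/2500 = 6699089/22500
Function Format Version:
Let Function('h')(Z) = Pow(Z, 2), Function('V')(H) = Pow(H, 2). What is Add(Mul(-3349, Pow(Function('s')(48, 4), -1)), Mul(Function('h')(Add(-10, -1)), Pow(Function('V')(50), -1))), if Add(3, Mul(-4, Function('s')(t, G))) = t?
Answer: Rational(6699089, 22500) ≈ 297.74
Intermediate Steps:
Function('s')(t, G) = Add(Rational(3, 4), Mul(Rational(-1, 4), t))
Add(Mul(-3349, Pow(Function('s')(48, 4), -1)), Mul(Function('h')(Add(-10, -1)), Pow(Function('V')(50), -1))) = Add(Mul(-3349, Pow(Add(Rational(3, 4), Mul(Rational(-1, 4), 48)), -1)), Mul(Pow(Add(-10, -1), 2), Pow(Pow(50, 2), -1))) = Add(Mul(-3349, Pow(Add(Rational(3, 4), -12), -1)), Mul(Pow(-11, 2), Pow(2500, -1))) = Add(Mul(-3349, Pow(Rational(-45, 4), -1)), Mul(121, Rational(1, 2500))) = Add(Mul(-3349, Rational(-4, 45)), Rational(121, 2500)) = Add(Rational(13396, 45), Rational(121, 2500)) = Rational(6699089, 22500)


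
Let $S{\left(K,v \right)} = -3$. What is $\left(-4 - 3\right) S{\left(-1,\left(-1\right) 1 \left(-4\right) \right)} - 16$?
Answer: $5$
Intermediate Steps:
$\left(-4 - 3\right) S{\left(-1,\left(-1\right) 1 \left(-4\right) \right)} - 16 = \left(-4 - 3\right) \left(-3\right) - 16 = \left(-7\right) \left(-3\right) - 16 = 21 - 16 = 5$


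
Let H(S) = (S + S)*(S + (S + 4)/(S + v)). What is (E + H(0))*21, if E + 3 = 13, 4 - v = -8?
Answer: 210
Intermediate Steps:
v = 12 (v = 4 - 1*(-8) = 4 + 8 = 12)
E = 10 (E = -3 + 13 = 10)
H(S) = 2*S*(S + (4 + S)/(12 + S)) (H(S) = (S + S)*(S + (S + 4)/(S + 12)) = (2*S)*(S + (4 + S)/(12 + S)) = 2*S*(S + (4 + S)/(12 + S)))
(E + H(0))*21 = (10 + 2*0*(4 + 0**2 + 13*0)/(12 + 0))*21 = (10 + 2*0*(4 + 0 + 0)/12)*21 = (10 + 2*0*(1/12)*4)*21 = (10 + 0)*21 = 10*21 = 210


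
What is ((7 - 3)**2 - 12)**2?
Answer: 16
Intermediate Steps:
((7 - 3)**2 - 12)**2 = (4**2 - 12)**2 = (16 - 12)**2 = 4**2 = 16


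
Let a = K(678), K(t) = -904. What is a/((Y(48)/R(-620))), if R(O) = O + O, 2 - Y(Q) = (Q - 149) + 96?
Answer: 1120960/7 ≈ 1.6014e+5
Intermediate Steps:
Y(Q) = 55 - Q (Y(Q) = 2 - ((Q - 149) + 96) = 2 - ((-149 + Q) + 96) = 2 - (-53 + Q) = 2 + (53 - Q) = 55 - Q)
R(O) = 2*O
a = -904
a/((Y(48)/R(-620))) = -904*(-1240/(55 - 1*48)) = -904*(-1240/(55 - 48)) = -904/(7*(-1/1240)) = -904/(-7/1240) = -904*(-1240/7) = 1120960/7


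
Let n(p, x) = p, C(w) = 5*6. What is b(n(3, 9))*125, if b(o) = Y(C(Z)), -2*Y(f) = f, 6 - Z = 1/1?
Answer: -1875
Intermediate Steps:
Z = 5 (Z = 6 - 1/1 = 6 - 1*1 = 6 - 1 = 5)
C(w) = 30
Y(f) = -f/2
b(o) = -15 (b(o) = -½*30 = -15)
b(n(3, 9))*125 = -15*125 = -1875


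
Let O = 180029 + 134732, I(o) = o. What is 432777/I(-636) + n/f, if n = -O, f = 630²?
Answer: -3582695402/5258925 ≈ -681.26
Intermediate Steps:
O = 314761
f = 396900
n = -314761 (n = -1*314761 = -314761)
432777/I(-636) + n/f = 432777/(-636) - 314761/396900 = 432777*(-1/636) - 314761*1/396900 = -144259/212 - 314761/396900 = -3582695402/5258925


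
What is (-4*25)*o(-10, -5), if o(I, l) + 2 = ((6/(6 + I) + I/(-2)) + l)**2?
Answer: -25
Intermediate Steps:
o(I, l) = -2 + (l + 6/(6 + I) - I/2)**2 (o(I, l) = -2 + ((6/(6 + I) + I/(-2)) + l)**2 = -2 + ((6/(6 + I) + I*(-1/2)) + l)**2 = -2 + ((6/(6 + I) - I/2) + l)**2 = -2 + (l + 6/(6 + I) - I/2)**2)
(-4*25)*o(-10, -5) = (-4*25)*(-2 + (12 - 1*(-10)**2 - 6*(-10) + 12*(-5) + 2*(-10)*(-5))**2/(4*(6 - 10)**2)) = -100*(-2 + (1/4)*(12 - 1*100 + 60 - 60 + 100)**2/(-4)**2) = -100*(-2 + (1/4)*(1/16)*(12 - 100 + 60 - 60 + 100)**2) = -100*(-2 + (1/4)*(1/16)*12**2) = -100*(-2 + (1/4)*(1/16)*144) = -100*(-2 + 9/4) = -100*1/4 = -25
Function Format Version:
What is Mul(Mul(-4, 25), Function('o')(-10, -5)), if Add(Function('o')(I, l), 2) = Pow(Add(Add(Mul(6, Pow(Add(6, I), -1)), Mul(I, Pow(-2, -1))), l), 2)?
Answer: -25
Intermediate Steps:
Function('o')(I, l) = Add(-2, Pow(Add(l, Mul(6, Pow(Add(6, I), -1)), Mul(Rational(-1, 2), I)), 2)) (Function('o')(I, l) = Add(-2, Pow(Add(Add(Mul(6, Pow(Add(6, I), -1)), Mul(I, Pow(-2, -1))), l), 2)) = Add(-2, Pow(Add(Add(Mul(6, Pow(Add(6, I), -1)), Mul(I, Rational(-1, 2))), l), 2)) = Add(-2, Pow(Add(Add(Mul(6, Pow(Add(6, I), -1)), Mul(Rational(-1, 2), I)), l), 2)) = Add(-2, Pow(Add(l, Mul(6, Pow(Add(6, I), -1)), Mul(Rational(-1, 2), I)), 2)))
Mul(Mul(-4, 25), Function('o')(-10, -5)) = Mul(Mul(-4, 25), Add(-2, Mul(Rational(1, 4), Pow(Add(6, -10), -2), Pow(Add(12, Mul(-1, Pow(-10, 2)), Mul(-6, -10), Mul(12, -5), Mul(2, -10, -5)), 2)))) = Mul(-100, Add(-2, Mul(Rational(1, 4), Pow(-4, -2), Pow(Add(12, Mul(-1, 100), 60, -60, 100), 2)))) = Mul(-100, Add(-2, Mul(Rational(1, 4), Rational(1, 16), Pow(Add(12, -100, 60, -60, 100), 2)))) = Mul(-100, Add(-2, Mul(Rational(1, 4), Rational(1, 16), Pow(12, 2)))) = Mul(-100, Add(-2, Mul(Rational(1, 4), Rational(1, 16), 144))) = Mul(-100, Add(-2, Rational(9, 4))) = Mul(-100, Rational(1, 4)) = -25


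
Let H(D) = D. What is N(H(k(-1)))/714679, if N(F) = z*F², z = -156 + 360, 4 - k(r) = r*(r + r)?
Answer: 816/714679 ≈ 0.0011418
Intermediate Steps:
k(r) = 4 - 2*r² (k(r) = 4 - r*(r + r) = 4 - r*2*r = 4 - 2*r²)
z = 204
N(F) = 204*F²
N(H(k(-1)))/714679 = (204*(4 - 2*(-1)²)²)/714679 = (204*(4 - 2*1)²)*(1/714679) = (204*(4 - 2)²)*(1/714679) = (204*2²)*(1/714679) = (204*4)*(1/714679) = 816*(1/714679) = 816/714679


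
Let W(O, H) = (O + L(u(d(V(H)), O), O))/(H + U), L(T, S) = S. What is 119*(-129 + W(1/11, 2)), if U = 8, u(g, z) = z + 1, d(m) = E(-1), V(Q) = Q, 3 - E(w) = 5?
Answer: -844186/55 ≈ -15349.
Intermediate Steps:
E(w) = -2 (E(w) = 3 - 1*5 = 3 - 5 = -2)
d(m) = -2
u(g, z) = 1 + z
W(O, H) = 2*O/(8 + H) (W(O, H) = (O + O)/(H + 8) = (2*O)/(8 + H) = 2*O/(8 + H))
119*(-129 + W(1/11, 2)) = 119*(-129 + 2/(11*(8 + 2))) = 119*(-129 + 2*(1/11)/10) = 119*(-129 + 2*(1/11)*(⅒)) = 119*(-129 + 1/55) = 119*(-7094/55) = -844186/55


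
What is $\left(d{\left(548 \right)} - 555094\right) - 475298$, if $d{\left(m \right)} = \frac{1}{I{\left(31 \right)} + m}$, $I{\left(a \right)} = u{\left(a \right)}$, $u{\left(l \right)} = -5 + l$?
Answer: $- \frac{591445007}{574} \approx -1.0304 \cdot 10^{6}$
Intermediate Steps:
$I{\left(a \right)} = -5 + a$
$d{\left(m \right)} = \frac{1}{26 + m}$ ($d{\left(m \right)} = \frac{1}{\left(-5 + 31\right) + m} = \frac{1}{26 + m}$)
$\left(d{\left(548 \right)} - 555094\right) - 475298 = \left(\frac{1}{26 + 548} - 555094\right) - 475298 = \left(\frac{1}{574} - 555094\right) - 475298 = - \frac{318623955}{574} - 475298 = - \frac{591445007}{574}$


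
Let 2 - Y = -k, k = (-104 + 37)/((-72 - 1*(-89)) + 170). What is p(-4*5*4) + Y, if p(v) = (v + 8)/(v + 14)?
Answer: 511/187 ≈ 2.7326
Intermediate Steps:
k = -67/187 (k = -67/((-72 + 89) + 170) = -67/(17 + 170) = -67/187 ≈ -0.35829)
p(v) = (8 + v)/(14 + v)
Y = 307/187 (Y = 2 - (-1)*(-67)/187 = 2 - 1*67/187 = 2 - 67/187 = 307/187 ≈ 1.6417)
p(-4*5*4) + Y = (8 - 4*5*4)/(14 - 4*5*4) + 307/187 = (8 - 20*4)/(14 - 20*4) + 307/187 = (8 - 80)/(14 - 80) + 307/187 = -72/(-66) + 307/187 = -1/66*(-72) + 307/187 = 12/11 + 307/187 = 511/187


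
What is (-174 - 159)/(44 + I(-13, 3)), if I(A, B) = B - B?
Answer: -333/44 ≈ -7.5682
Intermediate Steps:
I(A, B) = 0
(-174 - 159)/(44 + I(-13, 3)) = (-174 - 159)/(44 + 0) = -333/44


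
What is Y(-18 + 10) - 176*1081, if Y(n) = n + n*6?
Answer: -190312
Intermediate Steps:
Y(n) = 7*n (Y(n) = n + 6*n = 7*n)
Y(-18 + 10) - 176*1081 = 7*(-18 + 10) - 176*1081 = 7*(-8) - 190256 = -56 - 190256 = -190312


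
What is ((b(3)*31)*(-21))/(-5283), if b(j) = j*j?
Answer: 651/587 ≈ 1.1090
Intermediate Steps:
b(j) = j**2
((b(3)*31)*(-21))/(-5283) = ((3**2*31)*(-21))/(-5283) = ((9*31)*(-21))*(-1/5283) = (279*(-21))*(-1/5283) = -5859*(-1/5283) = 651/587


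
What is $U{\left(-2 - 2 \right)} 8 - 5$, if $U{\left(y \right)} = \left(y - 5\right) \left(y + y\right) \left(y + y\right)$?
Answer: $-4613$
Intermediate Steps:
$U{\left(y \right)} = 4 y^{2} \left(-5 + y\right)$ ($U{\left(y \right)} = \left(-5 + y\right) 2 y 2 y = 2 y \left(-5 + y\right) 2 y = 4 y^{2} \left(-5 + y\right)$)
$U{\left(-2 - 2 \right)} 8 - 5 = 4 \left(-2 - 2\right)^{2} \left(-5 - 4\right) 8 - 5 = 4 \left(-4\right)^{2} \left(-5 - 4\right) 8 - 5 = 4 \cdot 16 \left(-9\right) 8 - 5 = \left(-576\right) 8 - 5 = -4608 - 5 = -4613$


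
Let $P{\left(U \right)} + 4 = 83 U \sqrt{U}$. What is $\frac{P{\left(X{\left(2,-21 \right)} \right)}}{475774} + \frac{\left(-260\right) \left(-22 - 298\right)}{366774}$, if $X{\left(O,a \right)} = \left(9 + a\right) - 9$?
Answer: $\frac{9895732426}{43625383269} - \frac{1743 i \sqrt{21}}{475774} \approx 0.22683 - 0.016788 i$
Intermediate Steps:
$X{\left(O,a \right)} = a$
$P{\left(U \right)} = -4 + 83 U^{\frac{3}{2}}$ ($P{\left(U \right)} = -4 + 83 U \sqrt{U} = -4 + 83 U^{\frac{3}{2}}$)
$\frac{P{\left(X{\left(2,-21 \right)} \right)}}{475774} + \frac{\left(-260\right) \left(-22 - 298\right)}{366774} = \frac{-4 + 83 \left(-21\right)^{\frac{3}{2}}}{475774} + \frac{\left(-260\right) \left(-22 - 298\right)}{366774} = \left(-4 + 83 \left(- 21 i \sqrt{21}\right)\right) \frac{1}{475774} + \left(-260\right) \left(-320\right) \frac{1}{366774} = \left(-4 - 1743 i \sqrt{21}\right) \frac{1}{475774} + 83200 \cdot \frac{1}{366774} = \left(- \frac{2}{237887} - \frac{1743 i \sqrt{21}}{475774}\right) + \frac{41600}{183387} = \frac{9895732426}{43625383269} - \frac{1743 i \sqrt{21}}{475774}$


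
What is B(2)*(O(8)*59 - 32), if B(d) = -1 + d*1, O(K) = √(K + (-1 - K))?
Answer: -32 + 59*I ≈ -32.0 + 59.0*I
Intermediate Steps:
O(K) = I (O(K) = √(-1) = I)
B(d) = -1 + d
B(2)*(O(8)*59 - 32) = (-1 + 2)*(I*59 - 32) = 1*(59*I - 32) = 1*(-32 + 59*I) = -32 + 59*I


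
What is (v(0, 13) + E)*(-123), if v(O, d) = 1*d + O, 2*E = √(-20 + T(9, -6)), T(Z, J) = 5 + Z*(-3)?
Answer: -1599 - 123*I*√42/2 ≈ -1599.0 - 398.57*I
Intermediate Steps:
T(Z, J) = 5 - 3*Z
E = I*√42/2 (E = √(-20 + (5 - 3*9))/2 = √(-20 + (5 - 27))/2 = √(-20 - 22)/2 = √(-42)/2 = (I*√42)/2 = I*√42/2 ≈ 3.2404*I)
v(O, d) = O + d (v(O, d) = d + O = O + d)
(v(0, 13) + E)*(-123) = ((0 + 13) + I*√42/2)*(-123) = (13 + I*√42/2)*(-123) = -1599 - 123*I*√42/2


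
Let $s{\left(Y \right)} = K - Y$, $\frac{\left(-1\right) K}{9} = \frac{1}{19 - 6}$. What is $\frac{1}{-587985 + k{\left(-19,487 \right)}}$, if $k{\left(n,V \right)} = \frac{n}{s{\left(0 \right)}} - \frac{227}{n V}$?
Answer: $- \frac{83277}{48963339311} \approx -1.7008 \cdot 10^{-6}$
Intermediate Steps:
$K = - \frac{9}{13}$ ($K = - \frac{9}{19 - 6} = - \frac{9}{13} \approx -0.69231$)
$s{\left(Y \right)} = - \frac{9}{13} - Y$
$k{\left(n,V \right)} = - \frac{13 n}{9} - \frac{227}{V n}$ ($k{\left(n,V \right)} = \frac{n}{- \frac{9}{13} - 0} - \frac{227}{n V} = \frac{n}{- \frac{9}{13} + 0} - \frac{227}{V n} = \frac{n}{- \frac{9}{13}} - 227 \frac{1}{V n} = n \left(- \frac{13}{9}\right) - \frac{227}{V n} = - \frac{13 n}{9} - \frac{227}{V n}$)
$\frac{1}{-587985 + k{\left(-19,487 \right)}} = \frac{1}{-587985 - \left(- \frac{247}{9} + \frac{227}{487 \left(-19\right)}\right)} = \frac{1}{-587985 + \left(\frac{247}{9} - \frac{227}{487} \left(- \frac{1}{19}\right)\right)} = \frac{1}{-587985 + \left(\frac{247}{9} + \frac{227}{9253}\right)} = \frac{1}{-587985 + \frac{2287534}{83277}} = \frac{1}{- \frac{48963339311}{83277}} = - \frac{83277}{48963339311}$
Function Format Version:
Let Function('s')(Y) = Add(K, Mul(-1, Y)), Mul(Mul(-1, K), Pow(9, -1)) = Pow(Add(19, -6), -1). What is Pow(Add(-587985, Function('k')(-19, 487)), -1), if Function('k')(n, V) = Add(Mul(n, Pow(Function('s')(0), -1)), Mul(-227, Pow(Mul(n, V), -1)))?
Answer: Rational(-83277, 48963339311) ≈ -1.7008e-6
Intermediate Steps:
K = Rational(-9, 13) (K = Mul(-9, Pow(Add(19, -6), -1)) = Mul(-9, Pow(13, -1)) = Mul(-9, Rational(1, 13)) = Rational(-9, 13) ≈ -0.69231)
Function('s')(Y) = Add(Rational(-9, 13), Mul(-1, Y))
Function('k')(n, V) = Add(Mul(Rational(-13, 9), n), Mul(-227, Pow(V, -1), Pow(n, -1))) (Function('k')(n, V) = Add(Mul(n, Pow(Add(Rational(-9, 13), Mul(-1, 0)), -1)), Mul(-227, Pow(Mul(n, V), -1))) = Add(Mul(n, Pow(Add(Rational(-9, 13), 0), -1)), Mul(-227, Pow(Mul(V, n), -1))) = Add(Mul(n, Pow(Rational(-9, 13), -1)), Mul(-227, Mul(Pow(V, -1), Pow(n, -1)))) = Add(Mul(n, Rational(-13, 9)), Mul(-227, Pow(V, -1), Pow(n, -1))) = Add(Mul(Rational(-13, 9), n), Mul(-227, Pow(V, -1), Pow(n, -1))))
Pow(Add(-587985, Function('k')(-19, 487)), -1) = Pow(Add(-587985, Add(Mul(Rational(-13, 9), -19), Mul(-227, Pow(487, -1), Pow(-19, -1)))), -1) = Pow(Add(-587985, Add(Rational(247, 9), Mul(-227, Rational(1, 487), Rational(-1, 19)))), -1) = Pow(Add(-587985, Add(Rational(247, 9), Rational(227, 9253))), -1) = Pow(Add(-587985, Rational(2287534, 83277)), -1) = Pow(Rational(-48963339311, 83277), -1) = Rational(-83277, 48963339311)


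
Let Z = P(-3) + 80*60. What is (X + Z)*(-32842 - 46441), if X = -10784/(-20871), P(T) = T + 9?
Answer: -7953417647230/20871 ≈ -3.8107e+8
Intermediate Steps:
P(T) = 9 + T
Z = 4806 (Z = (9 - 3) + 80*60 = 6 + 4800 = 4806)
X = 10784/20871 (X = -10784*(-1/20871) = 10784/20871 ≈ 0.51670)
(X + Z)*(-32842 - 46441) = (10784/20871 + 4806)*(-32842 - 46441) = (100316810/20871)*(-79283) = -7953417647230/20871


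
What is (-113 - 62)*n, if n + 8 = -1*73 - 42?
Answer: 21525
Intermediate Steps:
n = -123 (n = -8 + (-1*73 - 42) = -8 + (-73 - 42) = -8 - 115 = -123)
(-113 - 62)*n = (-113 - 62)*(-123) = -175*(-123) = 21525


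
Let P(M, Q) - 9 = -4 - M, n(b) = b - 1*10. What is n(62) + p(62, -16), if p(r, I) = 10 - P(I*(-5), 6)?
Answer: 137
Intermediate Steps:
n(b) = -10 + b (n(b) = b - 10 = -10 + b)
P(M, Q) = 5 - M (P(M, Q) = 9 + (-4 - M) = 5 - M)
p(r, I) = 5 - 5*I (p(r, I) = 10 - (5 - I*(-5)) = 10 - (5 - (-5)*I) = 10 - (5 + 5*I) = 10 + (-5 - 5*I) = 5 - 5*I)
n(62) + p(62, -16) = (-10 + 62) + (5 - 5*(-16)) = 52 + (5 + 80) = 52 + 85 = 137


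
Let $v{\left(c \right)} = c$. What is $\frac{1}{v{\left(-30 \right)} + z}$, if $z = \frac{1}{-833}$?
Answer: $- \frac{833}{24991} \approx -0.033332$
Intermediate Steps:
$z = - \frac{1}{833} \approx -0.0012005$
$\frac{1}{v{\left(-30 \right)} + z} = \frac{1}{-30 - \frac{1}{833}} = \frac{1}{- \frac{24991}{833}} = - \frac{833}{24991}$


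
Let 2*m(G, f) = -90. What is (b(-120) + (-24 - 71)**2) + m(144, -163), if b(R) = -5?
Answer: 8975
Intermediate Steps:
m(G, f) = -45 (m(G, f) = (1/2)*(-90) = -45)
(b(-120) + (-24 - 71)**2) + m(144, -163) = (-5 + (-24 - 71)**2) - 45 = (-5 + (-95)**2) - 45 = (-5 + 9025) - 45 = 9020 - 45 = 8975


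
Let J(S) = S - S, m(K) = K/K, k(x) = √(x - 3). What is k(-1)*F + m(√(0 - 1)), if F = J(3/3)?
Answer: 1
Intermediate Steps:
k(x) = √(-3 + x)
m(K) = 1
J(S) = 0
F = 0
k(-1)*F + m(√(0 - 1)) = √(-3 - 1)*0 + 1 = √(-4)*0 + 1 = (2*I)*0 + 1 = 0 + 1 = 1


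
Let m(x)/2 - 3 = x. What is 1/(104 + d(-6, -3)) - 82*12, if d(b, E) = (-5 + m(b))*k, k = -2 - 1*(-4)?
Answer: -80687/82 ≈ -983.99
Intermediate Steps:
k = 2 (k = -2 + 4 = 2)
m(x) = 6 + 2*x
d(b, E) = 2 + 4*b (d(b, E) = (-5 + (6 + 2*b))*2 = (1 + 2*b)*2 = 2 + 4*b)
1/(104 + d(-6, -3)) - 82*12 = 1/(104 + (2 + 4*(-6))) - 82*12 = 1/(104 + (2 - 24)) - 984 = 1/(104 - 22) - 984 = 1/82 - 984 = -80687/82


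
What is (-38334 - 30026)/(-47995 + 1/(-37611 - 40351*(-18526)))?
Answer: 98733989460320/69320330955939 ≈ 1.4243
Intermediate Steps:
(-38334 - 30026)/(-47995 + 1/(-37611 - 40351*(-18526))) = -68360/(-47995 - 1/18526/(-77962)) = -68360/(-47995 - 1/77962*(-1/18526)) = -68360/(-47995 + 1/1444324012) = -68360/(-69320330955939/1444324012) = -68360*(-1444324012/69320330955939) = 98733989460320/69320330955939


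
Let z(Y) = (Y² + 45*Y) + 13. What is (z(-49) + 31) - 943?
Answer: -703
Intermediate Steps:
z(Y) = 13 + Y² + 45*Y
(z(-49) + 31) - 943 = ((13 + (-49)² + 45*(-49)) + 31) - 943 = ((13 + 2401 - 2205) + 31) - 943 = (209 + 31) - 943 = 240 - 943 = -703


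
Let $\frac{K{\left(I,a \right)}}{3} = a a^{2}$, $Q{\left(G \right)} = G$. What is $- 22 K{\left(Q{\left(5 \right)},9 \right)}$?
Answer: $-48114$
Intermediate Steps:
$K{\left(I,a \right)} = 3 a^{3}$ ($K{\left(I,a \right)} = 3 a a^{2} = 3 a^{3}$)
$- 22 K{\left(Q{\left(5 \right)},9 \right)} = - 22 \cdot 3 \cdot 9^{3} = - 22 \cdot 3 \cdot 729 = \left(-22\right) 2187 = -48114$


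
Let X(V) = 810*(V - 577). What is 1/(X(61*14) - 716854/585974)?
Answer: 292987/65737134763 ≈ 4.4569e-6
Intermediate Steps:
X(V) = -467370 + 810*V (X(V) = 810*(-577 + V) = -467370 + 810*V)
1/(X(61*14) - 716854/585974) = 1/((-467370 + 810*(61*14)) - 716854/585974) = 1/((-467370 + 810*854) - 716854*1/585974) = 1/((-467370 + 691740) - 358427/292987) = 1/(224370 - 358427/292987) = 1/(65737134763/292987) = 292987/65737134763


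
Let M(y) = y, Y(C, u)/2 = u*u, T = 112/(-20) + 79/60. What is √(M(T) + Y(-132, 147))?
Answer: √38892345/30 ≈ 207.88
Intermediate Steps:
T = -257/60 (T = 112*(-1/20) + 79*(1/60) = -28/5 + 79/60 = -257/60 ≈ -4.2833)
Y(C, u) = 2*u² (Y(C, u) = 2*(u*u) = 2*u²)
√(M(T) + Y(-132, 147)) = √(-257/60 + 2*147²) = √(-257/60 + 2*21609) = √(-257/60 + 43218) = √(2592823/60) = √38892345/30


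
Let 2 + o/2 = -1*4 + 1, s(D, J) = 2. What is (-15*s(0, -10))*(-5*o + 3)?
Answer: -1590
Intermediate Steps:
o = -10 (o = -4 + 2*(-1*4 + 1) = -4 + 2*(-4 + 1) = -4 + 2*(-3) = -4 - 6 = -10)
(-15*s(0, -10))*(-5*o + 3) = (-15*2)*(-5*(-10) + 3) = -30*(50 + 3) = -30*53 = -1590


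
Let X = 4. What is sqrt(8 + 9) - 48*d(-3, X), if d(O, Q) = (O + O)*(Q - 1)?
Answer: 864 + sqrt(17) ≈ 868.12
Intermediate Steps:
d(O, Q) = 2*O*(-1 + Q) (d(O, Q) = (2*O)*(-1 + Q) = 2*O*(-1 + Q))
sqrt(8 + 9) - 48*d(-3, X) = sqrt(8 + 9) - 96*(-3)*(-1 + 4) = sqrt(17) - 96*(-3)*3 = sqrt(17) - 48*(-18) = sqrt(17) + 864 = 864 + sqrt(17)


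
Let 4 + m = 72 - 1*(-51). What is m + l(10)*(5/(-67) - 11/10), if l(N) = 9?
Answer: 72647/670 ≈ 108.43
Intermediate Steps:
m = 119 (m = -4 + (72 - 1*(-51)) = -4 + (72 + 51) = -4 + 123 = 119)
m + l(10)*(5/(-67) - 11/10) = 119 + 9*(5/(-67) - 11/10) = 119 + 9*(5*(-1/67) - 11*⅒) = 119 + 9*(-5/67 - 11/10) = 119 + 9*(-787/670) = 119 - 7083/670 = 72647/670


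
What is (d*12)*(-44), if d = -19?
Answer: 10032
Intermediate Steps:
(d*12)*(-44) = -19*12*(-44) = -228*(-44) = 10032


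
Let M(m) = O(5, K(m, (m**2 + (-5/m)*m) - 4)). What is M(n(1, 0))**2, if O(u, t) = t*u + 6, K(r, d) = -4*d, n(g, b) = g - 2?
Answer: 27556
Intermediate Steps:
n(g, b) = -2 + g
O(u, t) = 6 + t*u
M(m) = 186 - 20*m**2 (M(m) = 6 - 4*((m**2 + (-5/m)*m) - 4)*5 = 6 - 4*((m**2 - 5) - 4)*5 = 6 - 4*((-5 + m**2) - 4)*5 = 6 - 4*(-9 + m**2)*5 = 6 + (36 - 4*m**2)*5 = 6 + (180 - 20*m**2) = 186 - 20*m**2)
M(n(1, 0))**2 = (186 - 20*(-2 + 1)**2)**2 = (186 - 20*(-1)**2)**2 = (186 - 20*1)**2 = (186 - 20)**2 = 166**2 = 27556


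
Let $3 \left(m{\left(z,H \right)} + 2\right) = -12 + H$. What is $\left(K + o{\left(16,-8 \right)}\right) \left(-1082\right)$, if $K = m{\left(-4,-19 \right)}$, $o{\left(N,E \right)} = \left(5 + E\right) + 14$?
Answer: $\frac{4328}{3} \approx 1442.7$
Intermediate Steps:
$o{\left(N,E \right)} = 19 + E$
$m{\left(z,H \right)} = -6 + \frac{H}{3}$ ($m{\left(z,H \right)} = -2 + \frac{-12 + H}{3} = -2 + \left(-4 + \frac{H}{3}\right) = -6 + \frac{H}{3}$)
$K = - \frac{37}{3}$ ($K = -6 + \frac{1}{3} \left(-19\right) = -6 - \frac{19}{3} = - \frac{37}{3} \approx -12.333$)
$\left(K + o{\left(16,-8 \right)}\right) \left(-1082\right) = \left(- \frac{37}{3} + \left(19 - 8\right)\right) \left(-1082\right) = \left(- \frac{37}{3} + 11\right) \left(-1082\right) = \left(- \frac{4}{3}\right) \left(-1082\right) = \frac{4328}{3}$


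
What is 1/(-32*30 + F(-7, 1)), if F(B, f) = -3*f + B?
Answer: -1/970 ≈ -0.0010309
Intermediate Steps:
F(B, f) = B - 3*f
1/(-32*30 + F(-7, 1)) = 1/(-32*30 + (-7 - 3*1)) = 1/(-960 + (-7 - 3)) = 1/(-960 - 10) = 1/(-970) = -1/970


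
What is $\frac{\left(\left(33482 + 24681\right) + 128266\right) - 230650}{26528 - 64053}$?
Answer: $\frac{44221}{37525} \approx 1.1784$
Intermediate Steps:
$\frac{\left(\left(33482 + 24681\right) + 128266\right) - 230650}{26528 - 64053} = \frac{\left(58163 + 128266\right) - 230650}{-37525} = \left(186429 - 230650\right) \left(- \frac{1}{37525}\right) = \left(-44221\right) \left(- \frac{1}{37525}\right) = \frac{44221}{37525}$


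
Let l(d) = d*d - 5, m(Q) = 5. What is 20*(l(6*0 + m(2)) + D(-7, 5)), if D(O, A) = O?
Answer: 260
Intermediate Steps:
l(d) = -5 + d² (l(d) = d² - 5 = -5 + d²)
20*(l(6*0 + m(2)) + D(-7, 5)) = 20*((-5 + (6*0 + 5)²) - 7) = 20*((-5 + (0 + 5)²) - 7) = 20*((-5 + 5²) - 7) = 20*((-5 + 25) - 7) = 20*(20 - 7) = 20*13 = 260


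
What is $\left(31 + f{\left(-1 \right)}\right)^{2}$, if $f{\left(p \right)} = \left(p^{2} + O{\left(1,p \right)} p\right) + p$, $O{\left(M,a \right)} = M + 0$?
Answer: $900$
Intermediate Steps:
$O{\left(M,a \right)} = M$
$f{\left(p \right)} = p^{2} + 2 p$ ($f{\left(p \right)} = \left(p^{2} + 1 p\right) + p = \left(p^{2} + p\right) + p = \left(p + p^{2}\right) + p = p^{2} + 2 p$)
$\left(31 + f{\left(-1 \right)}\right)^{2} = \left(31 - \left(2 - 1\right)\right)^{2} = \left(31 - 1\right)^{2} = 30^{2} = 900$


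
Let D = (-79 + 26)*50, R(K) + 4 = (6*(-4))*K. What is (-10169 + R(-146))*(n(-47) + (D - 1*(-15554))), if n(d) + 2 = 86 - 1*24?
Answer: -86456916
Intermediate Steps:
R(K) = -4 - 24*K (R(K) = -4 + (6*(-4))*K = -4 - 24*K)
n(d) = 60 (n(d) = -2 + (86 - 1*24) = -2 + (86 - 24) = -2 + 62 = 60)
D = -2650 (D = -53*50 = -2650)
(-10169 + R(-146))*(n(-47) + (D - 1*(-15554))) = (-10169 + (-4 - 24*(-146)))*(60 + (-2650 - 1*(-15554))) = (-10169 + (-4 + 3504))*(60 + (-2650 + 15554)) = (-10169 + 3500)*(60 + 12904) = -6669*12964 = -86456916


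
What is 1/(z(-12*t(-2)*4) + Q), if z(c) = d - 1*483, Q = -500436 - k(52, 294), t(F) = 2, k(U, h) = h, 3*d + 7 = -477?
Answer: -3/1504123 ≈ -1.9945e-6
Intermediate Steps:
d = -484/3 (d = -7/3 + (⅓)*(-477) = -7/3 - 159 = -484/3 ≈ -161.33)
Q = -500730 (Q = -500436 - 1*294 = -500436 - 294 = -500730)
z(c) = -1933/3 (z(c) = -484/3 - 1*483 = -484/3 - 483 = -1933/3)
1/(z(-12*t(-2)*4) + Q) = 1/(-1933/3 - 500730) = 1/(-1504123/3) = -3/1504123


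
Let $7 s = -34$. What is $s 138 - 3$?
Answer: $- \frac{4713}{7} \approx -673.29$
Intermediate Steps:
$s = - \frac{34}{7}$ ($s = \frac{1}{7} \left(-34\right) = - \frac{34}{7} \approx -4.8571$)
$s 138 - 3 = \left(- \frac{34}{7}\right) 138 - 3 = - \frac{4692}{7} - 3 = - \frac{4713}{7}$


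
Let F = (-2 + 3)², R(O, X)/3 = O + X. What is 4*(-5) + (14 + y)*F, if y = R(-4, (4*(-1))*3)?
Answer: -54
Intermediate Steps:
R(O, X) = 3*O + 3*X (R(O, X) = 3*(O + X) = 3*O + 3*X)
y = -48 (y = 3*(-4) + 3*((4*(-1))*3) = -12 + 3*(-4*3) = -12 + 3*(-12) = -12 - 36 = -48)
F = 1 (F = 1² = 1)
4*(-5) + (14 + y)*F = 4*(-5) + (14 - 48)*1 = -20 - 34*1 = -20 - 34 = -54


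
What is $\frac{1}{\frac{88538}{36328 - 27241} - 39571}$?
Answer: $- \frac{9087}{359493139} \approx -2.5277 \cdot 10^{-5}$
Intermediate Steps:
$\frac{1}{\frac{88538}{36328 - 27241} - 39571} = \frac{1}{\frac{88538}{9087} - 39571} = \frac{1}{- \frac{359493139}{9087}} = - \frac{9087}{359493139}$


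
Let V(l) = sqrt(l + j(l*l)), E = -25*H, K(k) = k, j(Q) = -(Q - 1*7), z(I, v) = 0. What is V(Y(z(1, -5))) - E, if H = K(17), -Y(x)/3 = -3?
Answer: 425 + I*sqrt(65) ≈ 425.0 + 8.0623*I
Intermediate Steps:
Y(x) = 9 (Y(x) = -3*(-3) = 9)
j(Q) = 7 - Q (j(Q) = -(Q - 7) = -(-7 + Q) = 7 - Q)
H = 17
E = -425 (E = -25*17 = -425)
V(l) = sqrt(7 + l - l**2) (V(l) = sqrt(l + (7 - l*l)) = sqrt(l + (7 - l**2)) = sqrt(7 + l - l**2))
V(Y(z(1, -5))) - E = sqrt(7 + 9 - 1*9**2) - 1*(-425) = sqrt(7 + 9 - 1*81) + 425 = sqrt(7 + 9 - 81) + 425 = sqrt(-65) + 425 = I*sqrt(65) + 425 = 425 + I*sqrt(65)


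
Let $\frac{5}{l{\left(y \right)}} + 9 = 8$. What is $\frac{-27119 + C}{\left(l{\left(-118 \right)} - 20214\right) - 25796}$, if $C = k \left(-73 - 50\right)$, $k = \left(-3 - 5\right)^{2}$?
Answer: $\frac{34991}{46015} \approx 0.76043$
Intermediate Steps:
$l{\left(y \right)} = -5$ ($l{\left(y \right)} = \frac{5}{-9 + 8} = \frac{5}{-1} = 5 \left(-1\right) = -5$)
$k = 64$ ($k = \left(-8\right)^{2} = 64$)
$C = -7872$ ($C = 64 \left(-73 - 50\right) = 64 \left(-123\right) = -7872$)
$\frac{-27119 + C}{\left(l{\left(-118 \right)} - 20214\right) - 25796} = \frac{-27119 - 7872}{\left(-5 - 20214\right) - 25796} = - \frac{34991}{\left(-5 - 20214\right) - 25796} = - \frac{34991}{-20219 - 25796} = - \frac{34991}{-46015} = \left(-34991\right) \left(- \frac{1}{46015}\right) = \frac{34991}{46015}$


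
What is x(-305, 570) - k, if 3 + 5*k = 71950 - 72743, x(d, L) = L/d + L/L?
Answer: 48291/305 ≈ 158.33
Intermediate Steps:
x(d, L) = 1 + L/d (x(d, L) = L/d + 1 = 1 + L/d)
k = -796/5 (k = -⅗ + (71950 - 72743)/5 = -⅗ + (⅕)*(-793) = -⅗ - 793/5 = -796/5 ≈ -159.20)
x(-305, 570) - k = (570 - 305)/(-305) - 1*(-796/5) = -1/305*265 + 796/5 = -53/61 + 796/5 = 48291/305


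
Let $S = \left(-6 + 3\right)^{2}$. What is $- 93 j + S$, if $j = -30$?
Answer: $2799$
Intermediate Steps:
$S = 9$ ($S = \left(-3\right)^{2} = 9$)
$- 93 j + S = \left(-93\right) \left(-30\right) + 9 = 2790 + 9 = 2799$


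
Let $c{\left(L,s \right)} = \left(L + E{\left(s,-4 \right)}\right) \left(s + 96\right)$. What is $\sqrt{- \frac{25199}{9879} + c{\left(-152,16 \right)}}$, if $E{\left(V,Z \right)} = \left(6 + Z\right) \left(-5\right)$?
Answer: $\frac{5 i \sqrt{70840244289}}{9879} \approx 134.71 i$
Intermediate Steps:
$E{\left(V,Z \right)} = -30 - 5 Z$
$c{\left(L,s \right)} = \left(-10 + L\right) \left(96 + s\right)$ ($c{\left(L,s \right)} = \left(L - 10\right) \left(s + 96\right) = \left(L + \left(-30 + 20\right)\right) \left(96 + s\right) = \left(L - 10\right) \left(96 + s\right) = \left(-10 + L\right) \left(96 + s\right)$)
$\sqrt{- \frac{25199}{9879} + c{\left(-152,16 \right)}} = \sqrt{- \frac{25199}{9879} - 18144} = \sqrt{- \frac{179269775}{9879}} = \frac{5 i \sqrt{70840244289}}{9879}$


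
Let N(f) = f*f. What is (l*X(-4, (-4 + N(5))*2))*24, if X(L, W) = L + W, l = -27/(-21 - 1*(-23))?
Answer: -12312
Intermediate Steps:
N(f) = f²
l = -27/2 (l = -27/(-21 + 23) = -27/2 ≈ -13.500)
(l*X(-4, (-4 + N(5))*2))*24 = -27*(-4 + (-4 + 5²)*2)/2*24 = -27*(-4 + (-4 + 25)*2)/2*24 = -27*(-4 + 21*2)/2*24 = -27*(-4 + 42)/2*24 = -27/2*38*24 = -513*24 = -12312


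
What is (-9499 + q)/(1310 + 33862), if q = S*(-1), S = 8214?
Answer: -17713/35172 ≈ -0.50361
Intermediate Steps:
q = -8214 (q = 8214*(-1) = -8214)
(-9499 + q)/(1310 + 33862) = (-9499 - 8214)/(1310 + 33862) = -17713/35172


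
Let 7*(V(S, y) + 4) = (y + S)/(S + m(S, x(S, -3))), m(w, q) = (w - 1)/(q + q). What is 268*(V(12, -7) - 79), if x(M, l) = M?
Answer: -46524532/2093 ≈ -22229.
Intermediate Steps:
m(w, q) = (-1 + w)/(2*q) (m(w, q) = (-1 + w)/((2*q)) = (-1 + w)*(1/(2*q)) = (-1 + w)/(2*q))
V(S, y) = -4 + (S + y)/(7*(S + (-1 + S)/(2*S))) (V(S, y) = -4 + ((y + S)/(S + (-1 + S)/(2*S)))/7 = -4 + ((S + y)/(S + (-1 + S)/(2*S)))/7 = -4 + (S + y)/(7*(S + (-1 + S)/(2*S))))
268*(V(12, -7) - 79) = 268*(2*(14 - 14*12 - 1*12*(-1*(-7) + 27*12))/(7*(-1 + 12 + 2*12²)) - 79) = 268*(2*(14 - 168 - 1*12*(7 + 324))/(7*(-1 + 12 + 2*144)) - 79) = 268*(2*(14 - 168 - 1*12*331)/(7*(-1 + 12 + 288)) - 79) = 268*((2/7)*(14 - 168 - 3972)/299 - 79) = 268*((2/7)*(1/299)*(-4126) - 79) = 268*(-8252/2093 - 79) = 268*(-173599/2093) = -46524532/2093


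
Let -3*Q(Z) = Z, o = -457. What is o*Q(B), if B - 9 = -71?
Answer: -28334/3 ≈ -9444.7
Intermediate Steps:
B = -62 (B = 9 - 71 = -62)
Q(Z) = -Z/3
o*Q(B) = -(-457)*(-62)/3 = -457*62/3 = -28334/3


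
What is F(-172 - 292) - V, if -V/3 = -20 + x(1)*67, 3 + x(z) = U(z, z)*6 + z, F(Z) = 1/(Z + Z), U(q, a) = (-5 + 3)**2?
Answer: 4047935/928 ≈ 4362.0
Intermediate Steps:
U(q, a) = 4 (U(q, a) = (-2)**2 = 4)
F(Z) = 1/(2*Z)
x(z) = 21 + z (x(z) = -3 + (4*6 + z) = -3 + (24 + z) = 21 + z)
V = -4362 (V = -3*(-20 + (21 + 1)*67) = -3*(-20 + 22*67) = -3*(-20 + 1474) = -3*1454 = -4362)
F(-172 - 292) - V = 1/(2*(-172 - 292)) - 1*(-4362) = (1/2)/(-464) + 4362 = (1/2)*(-1/464) + 4362 = -1/928 + 4362 = 4047935/928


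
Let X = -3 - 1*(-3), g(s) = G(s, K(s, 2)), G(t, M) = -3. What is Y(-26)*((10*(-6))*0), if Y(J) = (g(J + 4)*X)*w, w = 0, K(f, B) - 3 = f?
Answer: 0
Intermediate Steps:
K(f, B) = 3 + f
g(s) = -3
X = 0 (X = -3 + 3 = 0)
Y(J) = 0 (Y(J) = -3*0*0 = 0*0 = 0)
Y(-26)*((10*(-6))*0) = 0*((10*(-6))*0) = 0*(-60*0) = 0*0 = 0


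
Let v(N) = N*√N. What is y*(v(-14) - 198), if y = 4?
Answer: -792 - 56*I*√14 ≈ -792.0 - 209.53*I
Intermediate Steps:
v(N) = N^(3/2)
y*(v(-14) - 198) = 4*((-14)^(3/2) - 198) = 4*(-14*I*√14 - 198) = 4*(-198 - 14*I*√14) = -792 - 56*I*√14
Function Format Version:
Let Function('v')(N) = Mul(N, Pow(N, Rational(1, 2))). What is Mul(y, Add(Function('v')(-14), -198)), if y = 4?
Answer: Add(-792, Mul(-56, I, Pow(14, Rational(1, 2)))) ≈ Add(-792.00, Mul(-209.53, I))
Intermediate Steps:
Function('v')(N) = Pow(N, Rational(3, 2))
Mul(y, Add(Function('v')(-14), -198)) = Mul(4, Add(Pow(-14, Rational(3, 2)), -198)) = Mul(4, Add(Mul(-14, I, Pow(14, Rational(1, 2))), -198)) = Mul(4, Add(-198, Mul(-14, I, Pow(14, Rational(1, 2))))) = Add(-792, Mul(-56, I, Pow(14, Rational(1, 2))))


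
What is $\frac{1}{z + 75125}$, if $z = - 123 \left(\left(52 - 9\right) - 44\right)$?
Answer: $\frac{1}{75248} \approx 1.3289 \cdot 10^{-5}$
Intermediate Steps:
$z = 123$ ($z = - 123 \left(43 - 44\right) = \left(-123\right) \left(-1\right) = 123$)
$\frac{1}{z + 75125} = \frac{1}{123 + 75125} = \frac{1}{75248}$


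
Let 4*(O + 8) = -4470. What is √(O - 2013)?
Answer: I*√12554/2 ≈ 56.022*I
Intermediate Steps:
O = -2251/2 (O = -8 + (¼)*(-4470) = -8 - 2235/2 = -2251/2 ≈ -1125.5)
√(O - 2013) = √(-2251/2 - 2013) = √(-6277/2) = I*√12554/2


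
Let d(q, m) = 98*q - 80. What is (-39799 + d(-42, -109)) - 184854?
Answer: -228849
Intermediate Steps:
d(q, m) = -80 + 98*q
(-39799 + d(-42, -109)) - 184854 = (-39799 + (-80 + 98*(-42))) - 184854 = (-39799 + (-80 - 4116)) - 184854 = (-39799 - 4196) - 184854 = -43995 - 184854 = -228849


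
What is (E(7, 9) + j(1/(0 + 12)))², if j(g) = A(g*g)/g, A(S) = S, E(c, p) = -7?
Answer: 6889/144 ≈ 47.840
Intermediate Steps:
j(g) = g (j(g) = (g*g)/g = g²/g = g)
(E(7, 9) + j(1/(0 + 12)))² = (-7 + 1/(0 + 12))² = (-7 + 1/12)² = (-83/12)² = 6889/144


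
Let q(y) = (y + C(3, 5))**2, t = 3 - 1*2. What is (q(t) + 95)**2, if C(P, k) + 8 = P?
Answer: 12321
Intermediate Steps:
t = 1 (t = 3 - 2 = 1)
C(P, k) = -8 + P
q(y) = (-5 + y)**2 (q(y) = (y + (-8 + 3))**2 = (y - 5)**2 = (-5 + y)**2)
(q(t) + 95)**2 = ((-5 + 1)**2 + 95)**2 = ((-4)**2 + 95)**2 = (16 + 95)**2 = 111**2 = 12321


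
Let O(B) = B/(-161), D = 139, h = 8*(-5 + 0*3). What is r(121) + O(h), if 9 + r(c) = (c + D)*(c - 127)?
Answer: -252569/161 ≈ -1568.8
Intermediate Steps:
h = -40 (h = 8*(-5 + 0) = 8*(-5) = -40)
O(B) = -B/161 (O(B) = B*(-1/161) = -B/161)
r(c) = -9 + (-127 + c)*(139 + c) (r(c) = -9 + (c + 139)*(c - 127) = -9 + (139 + c)*(-127 + c) = -9 + (-127 + c)*(139 + c))
r(121) + O(h) = (-17662 + 121² + 12*121) - 1/161*(-40) = (-17662 + 14641 + 1452) + 40/161 = -1569 + 40/161 = -252569/161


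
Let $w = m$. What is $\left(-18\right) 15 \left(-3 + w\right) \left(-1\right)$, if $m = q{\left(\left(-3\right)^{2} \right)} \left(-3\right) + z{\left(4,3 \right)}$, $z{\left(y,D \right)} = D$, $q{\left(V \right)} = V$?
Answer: $-7290$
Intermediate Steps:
$m = -24$ ($m = \left(-3\right)^{2} \left(-3\right) + 3 = 9 \left(-3\right) + 3 = -27 + 3 = -24$)
$w = -24$
$\left(-18\right) 15 \left(-3 + w\right) \left(-1\right) = \left(-18\right) 15 \left(-3 - 24\right) \left(-1\right) = - 270 \left(\left(-27\right) \left(-1\right)\right) = \left(-270\right) 27 = -7290$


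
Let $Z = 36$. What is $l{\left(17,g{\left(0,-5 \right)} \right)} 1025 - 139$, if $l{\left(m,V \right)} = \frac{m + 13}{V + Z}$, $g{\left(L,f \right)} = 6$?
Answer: $\frac{4152}{7} \approx 593.14$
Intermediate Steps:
$l{\left(m,V \right)} = \frac{13 + m}{36 + V}$ ($l{\left(m,V \right)} = \frac{m + 13}{V + 36} = \frac{13 + m}{36 + V}$)
$l{\left(17,g{\left(0,-5 \right)} \right)} 1025 - 139 = \frac{13 + 17}{36 + 6} \cdot 1025 - 139 = \frac{1}{42} \cdot 30 \cdot 1025 - 139 = \frac{5}{7} \cdot 1025 - 139 = \frac{5125}{7} - 139 = \frac{4152}{7}$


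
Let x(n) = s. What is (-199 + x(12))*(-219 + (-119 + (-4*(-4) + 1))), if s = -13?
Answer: 68052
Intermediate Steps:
x(n) = -13
(-199 + x(12))*(-219 + (-119 + (-4*(-4) + 1))) = (-199 - 13)*(-219 + (-119 + (-4*(-4) + 1))) = -212*(-219 + (-119 + (16 + 1))) = -212*(-219 + (-119 + 17)) = -212*(-219 - 102) = -212*(-321) = 68052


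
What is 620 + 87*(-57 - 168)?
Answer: -18955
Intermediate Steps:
620 + 87*(-57 - 168) = 620 + 87*(-225) = 620 - 19575 = -18955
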